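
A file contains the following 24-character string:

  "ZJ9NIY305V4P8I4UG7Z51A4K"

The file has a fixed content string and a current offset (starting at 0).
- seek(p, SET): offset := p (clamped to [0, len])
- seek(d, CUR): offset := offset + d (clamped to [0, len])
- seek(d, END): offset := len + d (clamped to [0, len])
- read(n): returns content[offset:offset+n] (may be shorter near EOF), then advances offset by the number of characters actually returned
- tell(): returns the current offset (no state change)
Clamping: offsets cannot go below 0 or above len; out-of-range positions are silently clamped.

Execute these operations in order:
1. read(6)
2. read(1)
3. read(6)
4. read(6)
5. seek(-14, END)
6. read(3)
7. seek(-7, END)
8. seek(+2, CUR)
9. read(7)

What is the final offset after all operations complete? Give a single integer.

After 1 (read(6)): returned 'ZJ9NIY', offset=6
After 2 (read(1)): returned '3', offset=7
After 3 (read(6)): returned '05V4P8', offset=13
After 4 (read(6)): returned 'I4UG7Z', offset=19
After 5 (seek(-14, END)): offset=10
After 6 (read(3)): returned '4P8', offset=13
After 7 (seek(-7, END)): offset=17
After 8 (seek(+2, CUR)): offset=19
After 9 (read(7)): returned '51A4K', offset=24

Answer: 24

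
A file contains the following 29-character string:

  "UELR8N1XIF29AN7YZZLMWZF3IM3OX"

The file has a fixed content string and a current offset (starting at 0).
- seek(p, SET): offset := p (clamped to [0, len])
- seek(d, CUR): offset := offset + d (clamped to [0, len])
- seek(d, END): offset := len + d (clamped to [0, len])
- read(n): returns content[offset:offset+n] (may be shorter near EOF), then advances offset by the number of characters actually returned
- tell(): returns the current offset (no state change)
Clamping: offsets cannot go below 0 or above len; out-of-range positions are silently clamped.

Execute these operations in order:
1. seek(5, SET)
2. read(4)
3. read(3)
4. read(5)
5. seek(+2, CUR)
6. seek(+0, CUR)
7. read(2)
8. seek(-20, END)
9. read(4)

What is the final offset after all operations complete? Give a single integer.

After 1 (seek(5, SET)): offset=5
After 2 (read(4)): returned 'N1XI', offset=9
After 3 (read(3)): returned 'F29', offset=12
After 4 (read(5)): returned 'AN7YZ', offset=17
After 5 (seek(+2, CUR)): offset=19
After 6 (seek(+0, CUR)): offset=19
After 7 (read(2)): returned 'MW', offset=21
After 8 (seek(-20, END)): offset=9
After 9 (read(4)): returned 'F29A', offset=13

Answer: 13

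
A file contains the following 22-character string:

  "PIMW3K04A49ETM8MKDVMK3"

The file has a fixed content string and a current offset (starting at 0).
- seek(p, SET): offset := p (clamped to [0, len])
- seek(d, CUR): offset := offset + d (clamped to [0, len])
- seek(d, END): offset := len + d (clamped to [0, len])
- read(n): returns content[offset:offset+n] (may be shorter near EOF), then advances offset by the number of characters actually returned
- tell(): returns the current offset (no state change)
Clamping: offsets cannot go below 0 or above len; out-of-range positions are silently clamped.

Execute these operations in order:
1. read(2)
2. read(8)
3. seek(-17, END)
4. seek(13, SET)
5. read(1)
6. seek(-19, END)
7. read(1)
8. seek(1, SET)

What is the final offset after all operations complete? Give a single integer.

After 1 (read(2)): returned 'PI', offset=2
After 2 (read(8)): returned 'MW3K04A4', offset=10
After 3 (seek(-17, END)): offset=5
After 4 (seek(13, SET)): offset=13
After 5 (read(1)): returned 'M', offset=14
After 6 (seek(-19, END)): offset=3
After 7 (read(1)): returned 'W', offset=4
After 8 (seek(1, SET)): offset=1

Answer: 1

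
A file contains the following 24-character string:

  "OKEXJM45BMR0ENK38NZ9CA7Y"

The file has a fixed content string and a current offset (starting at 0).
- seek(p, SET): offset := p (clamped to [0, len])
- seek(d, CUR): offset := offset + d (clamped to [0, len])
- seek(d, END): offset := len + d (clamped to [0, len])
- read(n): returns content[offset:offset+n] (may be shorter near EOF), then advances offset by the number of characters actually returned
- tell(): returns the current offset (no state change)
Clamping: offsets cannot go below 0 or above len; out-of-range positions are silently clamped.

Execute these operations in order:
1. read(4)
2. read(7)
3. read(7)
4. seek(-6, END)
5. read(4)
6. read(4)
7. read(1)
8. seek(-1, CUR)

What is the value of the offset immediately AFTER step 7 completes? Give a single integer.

After 1 (read(4)): returned 'OKEX', offset=4
After 2 (read(7)): returned 'JM45BMR', offset=11
After 3 (read(7)): returned '0ENK38N', offset=18
After 4 (seek(-6, END)): offset=18
After 5 (read(4)): returned 'Z9CA', offset=22
After 6 (read(4)): returned '7Y', offset=24
After 7 (read(1)): returned '', offset=24

Answer: 24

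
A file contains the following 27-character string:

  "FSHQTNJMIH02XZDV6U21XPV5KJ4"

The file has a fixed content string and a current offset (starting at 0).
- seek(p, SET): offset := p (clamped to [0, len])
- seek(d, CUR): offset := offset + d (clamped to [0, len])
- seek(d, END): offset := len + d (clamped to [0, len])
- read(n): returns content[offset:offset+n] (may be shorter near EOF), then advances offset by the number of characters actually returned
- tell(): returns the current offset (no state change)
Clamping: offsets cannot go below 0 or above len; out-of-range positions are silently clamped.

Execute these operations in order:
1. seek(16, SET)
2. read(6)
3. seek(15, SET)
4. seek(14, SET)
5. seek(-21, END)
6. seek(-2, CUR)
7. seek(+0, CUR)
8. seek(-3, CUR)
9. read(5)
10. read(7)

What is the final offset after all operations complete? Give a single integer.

After 1 (seek(16, SET)): offset=16
After 2 (read(6)): returned '6U21XP', offset=22
After 3 (seek(15, SET)): offset=15
After 4 (seek(14, SET)): offset=14
After 5 (seek(-21, END)): offset=6
After 6 (seek(-2, CUR)): offset=4
After 7 (seek(+0, CUR)): offset=4
After 8 (seek(-3, CUR)): offset=1
After 9 (read(5)): returned 'SHQTN', offset=6
After 10 (read(7)): returned 'JMIH02X', offset=13

Answer: 13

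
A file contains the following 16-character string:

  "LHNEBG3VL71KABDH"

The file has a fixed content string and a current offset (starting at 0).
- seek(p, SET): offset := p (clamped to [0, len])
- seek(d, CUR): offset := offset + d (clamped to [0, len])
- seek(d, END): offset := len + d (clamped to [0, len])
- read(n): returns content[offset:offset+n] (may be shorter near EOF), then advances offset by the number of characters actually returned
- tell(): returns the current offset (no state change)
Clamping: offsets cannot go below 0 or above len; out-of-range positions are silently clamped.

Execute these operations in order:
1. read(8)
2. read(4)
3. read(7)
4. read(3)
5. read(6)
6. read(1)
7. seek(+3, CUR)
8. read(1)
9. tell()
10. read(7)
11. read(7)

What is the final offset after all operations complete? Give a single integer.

Answer: 16

Derivation:
After 1 (read(8)): returned 'LHNEBG3V', offset=8
After 2 (read(4)): returned 'L71K', offset=12
After 3 (read(7)): returned 'ABDH', offset=16
After 4 (read(3)): returned '', offset=16
After 5 (read(6)): returned '', offset=16
After 6 (read(1)): returned '', offset=16
After 7 (seek(+3, CUR)): offset=16
After 8 (read(1)): returned '', offset=16
After 9 (tell()): offset=16
After 10 (read(7)): returned '', offset=16
After 11 (read(7)): returned '', offset=16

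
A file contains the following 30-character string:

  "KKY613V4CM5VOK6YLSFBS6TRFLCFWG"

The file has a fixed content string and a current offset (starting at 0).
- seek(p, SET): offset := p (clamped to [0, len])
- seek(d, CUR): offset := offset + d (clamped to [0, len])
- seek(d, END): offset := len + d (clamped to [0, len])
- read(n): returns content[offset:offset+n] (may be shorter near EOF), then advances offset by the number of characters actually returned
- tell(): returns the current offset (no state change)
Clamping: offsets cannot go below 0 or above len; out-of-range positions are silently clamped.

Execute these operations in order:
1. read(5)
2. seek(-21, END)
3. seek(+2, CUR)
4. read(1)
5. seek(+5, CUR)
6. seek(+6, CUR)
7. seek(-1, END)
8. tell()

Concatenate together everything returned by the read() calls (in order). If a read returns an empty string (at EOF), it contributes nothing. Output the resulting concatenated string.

Answer: KKY61V

Derivation:
After 1 (read(5)): returned 'KKY61', offset=5
After 2 (seek(-21, END)): offset=9
After 3 (seek(+2, CUR)): offset=11
After 4 (read(1)): returned 'V', offset=12
After 5 (seek(+5, CUR)): offset=17
After 6 (seek(+6, CUR)): offset=23
After 7 (seek(-1, END)): offset=29
After 8 (tell()): offset=29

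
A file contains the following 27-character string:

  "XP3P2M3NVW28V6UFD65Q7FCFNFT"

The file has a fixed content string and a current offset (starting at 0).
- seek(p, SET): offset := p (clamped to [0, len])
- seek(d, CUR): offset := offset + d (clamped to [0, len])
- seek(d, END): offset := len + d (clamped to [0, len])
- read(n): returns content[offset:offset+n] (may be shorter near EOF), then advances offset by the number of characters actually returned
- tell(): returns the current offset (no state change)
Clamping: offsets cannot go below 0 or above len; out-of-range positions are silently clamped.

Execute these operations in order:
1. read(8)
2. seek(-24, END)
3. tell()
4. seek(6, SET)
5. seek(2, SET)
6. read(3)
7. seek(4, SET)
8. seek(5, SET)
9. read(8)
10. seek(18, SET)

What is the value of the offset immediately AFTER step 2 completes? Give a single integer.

Answer: 3

Derivation:
After 1 (read(8)): returned 'XP3P2M3N', offset=8
After 2 (seek(-24, END)): offset=3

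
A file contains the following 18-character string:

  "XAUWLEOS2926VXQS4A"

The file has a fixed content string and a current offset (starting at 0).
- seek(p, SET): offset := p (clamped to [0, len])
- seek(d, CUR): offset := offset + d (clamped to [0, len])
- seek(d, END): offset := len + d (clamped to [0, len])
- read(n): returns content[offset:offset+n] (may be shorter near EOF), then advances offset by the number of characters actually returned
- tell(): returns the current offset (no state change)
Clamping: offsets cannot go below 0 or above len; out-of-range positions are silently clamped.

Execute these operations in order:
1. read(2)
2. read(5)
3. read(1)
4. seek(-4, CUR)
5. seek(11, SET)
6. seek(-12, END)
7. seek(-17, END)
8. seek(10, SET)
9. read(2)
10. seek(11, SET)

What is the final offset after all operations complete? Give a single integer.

Answer: 11

Derivation:
After 1 (read(2)): returned 'XA', offset=2
After 2 (read(5)): returned 'UWLEO', offset=7
After 3 (read(1)): returned 'S', offset=8
After 4 (seek(-4, CUR)): offset=4
After 5 (seek(11, SET)): offset=11
After 6 (seek(-12, END)): offset=6
After 7 (seek(-17, END)): offset=1
After 8 (seek(10, SET)): offset=10
After 9 (read(2)): returned '26', offset=12
After 10 (seek(11, SET)): offset=11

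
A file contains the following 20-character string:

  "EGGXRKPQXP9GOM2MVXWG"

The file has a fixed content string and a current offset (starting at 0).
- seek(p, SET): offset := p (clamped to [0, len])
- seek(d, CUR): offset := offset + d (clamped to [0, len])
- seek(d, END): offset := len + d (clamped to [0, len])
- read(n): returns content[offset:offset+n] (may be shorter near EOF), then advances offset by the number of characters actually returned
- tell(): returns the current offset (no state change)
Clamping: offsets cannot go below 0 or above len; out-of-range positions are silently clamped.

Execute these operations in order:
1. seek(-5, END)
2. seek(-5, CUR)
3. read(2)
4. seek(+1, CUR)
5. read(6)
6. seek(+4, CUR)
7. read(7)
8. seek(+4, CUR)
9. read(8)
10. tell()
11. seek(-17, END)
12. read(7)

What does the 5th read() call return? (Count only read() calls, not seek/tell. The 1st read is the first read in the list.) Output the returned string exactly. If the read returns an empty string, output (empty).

After 1 (seek(-5, END)): offset=15
After 2 (seek(-5, CUR)): offset=10
After 3 (read(2)): returned '9G', offset=12
After 4 (seek(+1, CUR)): offset=13
After 5 (read(6)): returned 'M2MVXW', offset=19
After 6 (seek(+4, CUR)): offset=20
After 7 (read(7)): returned '', offset=20
After 8 (seek(+4, CUR)): offset=20
After 9 (read(8)): returned '', offset=20
After 10 (tell()): offset=20
After 11 (seek(-17, END)): offset=3
After 12 (read(7)): returned 'XRKPQXP', offset=10

Answer: XRKPQXP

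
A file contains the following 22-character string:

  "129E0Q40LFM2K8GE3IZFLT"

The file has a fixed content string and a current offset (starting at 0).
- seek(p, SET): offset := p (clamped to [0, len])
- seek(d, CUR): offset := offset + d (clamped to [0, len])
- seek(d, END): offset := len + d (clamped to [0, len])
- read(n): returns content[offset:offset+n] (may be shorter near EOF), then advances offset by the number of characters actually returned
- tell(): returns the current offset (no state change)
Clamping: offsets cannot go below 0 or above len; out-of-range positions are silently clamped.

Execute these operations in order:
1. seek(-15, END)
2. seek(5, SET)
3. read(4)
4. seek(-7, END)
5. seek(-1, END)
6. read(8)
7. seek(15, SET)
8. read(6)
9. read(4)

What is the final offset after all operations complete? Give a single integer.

After 1 (seek(-15, END)): offset=7
After 2 (seek(5, SET)): offset=5
After 3 (read(4)): returned 'Q40L', offset=9
After 4 (seek(-7, END)): offset=15
After 5 (seek(-1, END)): offset=21
After 6 (read(8)): returned 'T', offset=22
After 7 (seek(15, SET)): offset=15
After 8 (read(6)): returned 'E3IZFL', offset=21
After 9 (read(4)): returned 'T', offset=22

Answer: 22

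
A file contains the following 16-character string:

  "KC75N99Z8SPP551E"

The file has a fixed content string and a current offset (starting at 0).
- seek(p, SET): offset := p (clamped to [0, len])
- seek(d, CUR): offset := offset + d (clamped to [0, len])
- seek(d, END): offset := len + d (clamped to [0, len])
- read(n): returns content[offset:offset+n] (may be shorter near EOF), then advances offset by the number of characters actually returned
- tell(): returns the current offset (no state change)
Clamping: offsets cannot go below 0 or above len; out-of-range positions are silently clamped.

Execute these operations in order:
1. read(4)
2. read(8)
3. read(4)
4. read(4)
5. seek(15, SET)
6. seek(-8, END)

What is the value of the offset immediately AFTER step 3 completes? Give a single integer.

Answer: 16

Derivation:
After 1 (read(4)): returned 'KC75', offset=4
After 2 (read(8)): returned 'N99Z8SPP', offset=12
After 3 (read(4)): returned '551E', offset=16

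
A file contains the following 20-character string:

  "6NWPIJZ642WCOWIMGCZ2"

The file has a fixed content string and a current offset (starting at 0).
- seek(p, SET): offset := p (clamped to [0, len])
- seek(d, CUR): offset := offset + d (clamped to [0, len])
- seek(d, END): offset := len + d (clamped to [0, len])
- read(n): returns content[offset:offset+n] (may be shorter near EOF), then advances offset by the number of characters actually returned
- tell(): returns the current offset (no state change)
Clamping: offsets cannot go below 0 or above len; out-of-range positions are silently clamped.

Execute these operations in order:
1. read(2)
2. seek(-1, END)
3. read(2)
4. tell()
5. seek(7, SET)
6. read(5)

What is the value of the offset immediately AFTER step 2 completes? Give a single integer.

Answer: 19

Derivation:
After 1 (read(2)): returned '6N', offset=2
After 2 (seek(-1, END)): offset=19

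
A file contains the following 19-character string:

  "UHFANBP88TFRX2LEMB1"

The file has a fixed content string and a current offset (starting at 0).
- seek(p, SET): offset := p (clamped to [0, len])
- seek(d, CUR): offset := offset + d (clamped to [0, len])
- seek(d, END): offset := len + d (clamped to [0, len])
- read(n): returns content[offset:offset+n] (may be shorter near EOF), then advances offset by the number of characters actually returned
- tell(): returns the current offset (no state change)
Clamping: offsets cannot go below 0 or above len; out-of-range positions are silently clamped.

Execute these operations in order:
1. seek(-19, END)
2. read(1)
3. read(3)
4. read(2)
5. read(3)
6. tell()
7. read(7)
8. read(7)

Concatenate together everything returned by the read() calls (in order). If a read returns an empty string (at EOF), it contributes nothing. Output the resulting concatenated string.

Answer: UHFANBP88TFRX2LEMB1

Derivation:
After 1 (seek(-19, END)): offset=0
After 2 (read(1)): returned 'U', offset=1
After 3 (read(3)): returned 'HFA', offset=4
After 4 (read(2)): returned 'NB', offset=6
After 5 (read(3)): returned 'P88', offset=9
After 6 (tell()): offset=9
After 7 (read(7)): returned 'TFRX2LE', offset=16
After 8 (read(7)): returned 'MB1', offset=19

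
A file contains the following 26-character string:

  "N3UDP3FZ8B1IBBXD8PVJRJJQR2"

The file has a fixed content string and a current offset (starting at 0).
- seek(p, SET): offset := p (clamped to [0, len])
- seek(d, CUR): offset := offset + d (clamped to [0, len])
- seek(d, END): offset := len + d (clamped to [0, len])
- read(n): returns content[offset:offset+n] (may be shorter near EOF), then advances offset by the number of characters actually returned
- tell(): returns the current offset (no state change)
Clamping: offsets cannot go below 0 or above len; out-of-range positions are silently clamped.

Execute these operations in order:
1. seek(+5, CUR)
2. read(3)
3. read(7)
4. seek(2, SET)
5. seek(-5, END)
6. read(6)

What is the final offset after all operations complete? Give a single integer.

Answer: 26

Derivation:
After 1 (seek(+5, CUR)): offset=5
After 2 (read(3)): returned '3FZ', offset=8
After 3 (read(7)): returned '8B1IBBX', offset=15
After 4 (seek(2, SET)): offset=2
After 5 (seek(-5, END)): offset=21
After 6 (read(6)): returned 'JJQR2', offset=26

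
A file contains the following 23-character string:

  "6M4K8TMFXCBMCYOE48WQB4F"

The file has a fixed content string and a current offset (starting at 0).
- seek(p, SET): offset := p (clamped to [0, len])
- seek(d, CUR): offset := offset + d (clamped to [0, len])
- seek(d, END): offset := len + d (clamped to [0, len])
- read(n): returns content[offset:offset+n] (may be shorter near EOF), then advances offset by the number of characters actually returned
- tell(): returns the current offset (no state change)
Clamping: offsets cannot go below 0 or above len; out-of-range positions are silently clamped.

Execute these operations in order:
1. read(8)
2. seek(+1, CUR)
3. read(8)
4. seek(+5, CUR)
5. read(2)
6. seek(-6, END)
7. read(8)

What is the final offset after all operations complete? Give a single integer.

After 1 (read(8)): returned '6M4K8TMF', offset=8
After 2 (seek(+1, CUR)): offset=9
After 3 (read(8)): returned 'CBMCYOE4', offset=17
After 4 (seek(+5, CUR)): offset=22
After 5 (read(2)): returned 'F', offset=23
After 6 (seek(-6, END)): offset=17
After 7 (read(8)): returned '8WQB4F', offset=23

Answer: 23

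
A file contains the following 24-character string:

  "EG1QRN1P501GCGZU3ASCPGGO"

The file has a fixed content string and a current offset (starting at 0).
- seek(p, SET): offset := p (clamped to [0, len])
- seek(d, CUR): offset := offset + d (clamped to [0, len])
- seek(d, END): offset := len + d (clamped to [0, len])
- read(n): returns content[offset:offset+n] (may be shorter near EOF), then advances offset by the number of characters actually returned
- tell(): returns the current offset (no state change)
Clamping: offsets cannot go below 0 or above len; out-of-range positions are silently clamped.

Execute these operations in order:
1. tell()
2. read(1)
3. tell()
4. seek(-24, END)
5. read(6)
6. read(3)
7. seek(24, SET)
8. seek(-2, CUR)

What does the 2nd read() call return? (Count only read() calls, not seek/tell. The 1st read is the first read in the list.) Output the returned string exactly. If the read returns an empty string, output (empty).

After 1 (tell()): offset=0
After 2 (read(1)): returned 'E', offset=1
After 3 (tell()): offset=1
After 4 (seek(-24, END)): offset=0
After 5 (read(6)): returned 'EG1QRN', offset=6
After 6 (read(3)): returned '1P5', offset=9
After 7 (seek(24, SET)): offset=24
After 8 (seek(-2, CUR)): offset=22

Answer: EG1QRN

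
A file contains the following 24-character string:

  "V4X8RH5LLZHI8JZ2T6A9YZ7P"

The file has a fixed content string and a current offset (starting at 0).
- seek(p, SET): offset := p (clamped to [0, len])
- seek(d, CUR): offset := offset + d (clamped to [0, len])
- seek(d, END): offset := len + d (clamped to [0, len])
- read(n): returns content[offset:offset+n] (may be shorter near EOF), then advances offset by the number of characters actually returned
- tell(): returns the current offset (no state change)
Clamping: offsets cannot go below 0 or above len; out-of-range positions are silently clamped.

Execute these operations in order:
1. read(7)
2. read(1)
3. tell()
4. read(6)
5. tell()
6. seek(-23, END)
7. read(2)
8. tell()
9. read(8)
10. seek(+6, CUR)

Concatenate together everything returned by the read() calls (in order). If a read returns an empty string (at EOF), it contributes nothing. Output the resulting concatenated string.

Answer: V4X8RH5LLZHI8J4X8RH5LLZH

Derivation:
After 1 (read(7)): returned 'V4X8RH5', offset=7
After 2 (read(1)): returned 'L', offset=8
After 3 (tell()): offset=8
After 4 (read(6)): returned 'LZHI8J', offset=14
After 5 (tell()): offset=14
After 6 (seek(-23, END)): offset=1
After 7 (read(2)): returned '4X', offset=3
After 8 (tell()): offset=3
After 9 (read(8)): returned '8RH5LLZH', offset=11
After 10 (seek(+6, CUR)): offset=17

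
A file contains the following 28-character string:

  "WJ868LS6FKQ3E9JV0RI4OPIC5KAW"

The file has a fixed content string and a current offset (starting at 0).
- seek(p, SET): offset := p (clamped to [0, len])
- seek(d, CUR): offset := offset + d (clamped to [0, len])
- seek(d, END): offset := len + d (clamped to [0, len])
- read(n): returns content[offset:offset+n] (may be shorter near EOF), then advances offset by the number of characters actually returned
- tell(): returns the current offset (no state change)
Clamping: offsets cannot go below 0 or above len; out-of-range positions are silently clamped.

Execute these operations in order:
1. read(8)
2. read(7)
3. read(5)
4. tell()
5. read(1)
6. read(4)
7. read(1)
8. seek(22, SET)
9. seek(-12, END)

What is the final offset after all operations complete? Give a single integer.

Answer: 16

Derivation:
After 1 (read(8)): returned 'WJ868LS6', offset=8
After 2 (read(7)): returned 'FKQ3E9J', offset=15
After 3 (read(5)): returned 'V0RI4', offset=20
After 4 (tell()): offset=20
After 5 (read(1)): returned 'O', offset=21
After 6 (read(4)): returned 'PIC5', offset=25
After 7 (read(1)): returned 'K', offset=26
After 8 (seek(22, SET)): offset=22
After 9 (seek(-12, END)): offset=16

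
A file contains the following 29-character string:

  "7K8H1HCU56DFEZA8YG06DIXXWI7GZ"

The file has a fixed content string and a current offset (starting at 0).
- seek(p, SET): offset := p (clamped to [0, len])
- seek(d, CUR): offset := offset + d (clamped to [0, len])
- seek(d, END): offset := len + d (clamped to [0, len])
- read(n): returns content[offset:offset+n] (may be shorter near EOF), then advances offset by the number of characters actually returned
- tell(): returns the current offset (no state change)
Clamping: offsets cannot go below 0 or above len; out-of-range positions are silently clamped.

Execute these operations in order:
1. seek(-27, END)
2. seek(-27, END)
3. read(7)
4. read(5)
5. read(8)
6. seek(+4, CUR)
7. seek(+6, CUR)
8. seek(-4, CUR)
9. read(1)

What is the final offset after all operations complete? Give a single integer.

Answer: 26

Derivation:
After 1 (seek(-27, END)): offset=2
After 2 (seek(-27, END)): offset=2
After 3 (read(7)): returned '8H1HCU5', offset=9
After 4 (read(5)): returned '6DFEZ', offset=14
After 5 (read(8)): returned 'A8YG06DI', offset=22
After 6 (seek(+4, CUR)): offset=26
After 7 (seek(+6, CUR)): offset=29
After 8 (seek(-4, CUR)): offset=25
After 9 (read(1)): returned 'I', offset=26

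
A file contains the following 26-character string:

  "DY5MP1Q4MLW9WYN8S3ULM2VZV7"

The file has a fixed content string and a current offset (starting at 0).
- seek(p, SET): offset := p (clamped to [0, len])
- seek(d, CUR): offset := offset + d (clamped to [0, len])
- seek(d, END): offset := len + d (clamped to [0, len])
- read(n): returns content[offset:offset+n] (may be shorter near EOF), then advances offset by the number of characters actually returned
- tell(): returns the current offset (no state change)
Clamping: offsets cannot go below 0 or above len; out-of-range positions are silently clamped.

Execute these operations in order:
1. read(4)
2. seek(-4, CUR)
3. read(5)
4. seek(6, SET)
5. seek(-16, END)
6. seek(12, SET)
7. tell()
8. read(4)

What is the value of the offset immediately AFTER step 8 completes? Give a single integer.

After 1 (read(4)): returned 'DY5M', offset=4
After 2 (seek(-4, CUR)): offset=0
After 3 (read(5)): returned 'DY5MP', offset=5
After 4 (seek(6, SET)): offset=6
After 5 (seek(-16, END)): offset=10
After 6 (seek(12, SET)): offset=12
After 7 (tell()): offset=12
After 8 (read(4)): returned 'WYN8', offset=16

Answer: 16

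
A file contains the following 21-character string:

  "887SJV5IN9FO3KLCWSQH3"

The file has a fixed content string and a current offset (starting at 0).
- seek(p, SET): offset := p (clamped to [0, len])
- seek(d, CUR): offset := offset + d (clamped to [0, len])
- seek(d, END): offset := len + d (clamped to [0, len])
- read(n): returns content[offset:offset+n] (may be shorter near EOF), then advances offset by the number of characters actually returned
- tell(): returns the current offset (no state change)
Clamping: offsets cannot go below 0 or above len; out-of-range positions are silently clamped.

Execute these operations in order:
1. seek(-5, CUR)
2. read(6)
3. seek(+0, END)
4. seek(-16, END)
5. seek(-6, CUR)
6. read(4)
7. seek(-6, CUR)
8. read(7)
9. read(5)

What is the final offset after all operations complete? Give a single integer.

After 1 (seek(-5, CUR)): offset=0
After 2 (read(6)): returned '887SJV', offset=6
After 3 (seek(+0, END)): offset=21
After 4 (seek(-16, END)): offset=5
After 5 (seek(-6, CUR)): offset=0
After 6 (read(4)): returned '887S', offset=4
After 7 (seek(-6, CUR)): offset=0
After 8 (read(7)): returned '887SJV5', offset=7
After 9 (read(5)): returned 'IN9FO', offset=12

Answer: 12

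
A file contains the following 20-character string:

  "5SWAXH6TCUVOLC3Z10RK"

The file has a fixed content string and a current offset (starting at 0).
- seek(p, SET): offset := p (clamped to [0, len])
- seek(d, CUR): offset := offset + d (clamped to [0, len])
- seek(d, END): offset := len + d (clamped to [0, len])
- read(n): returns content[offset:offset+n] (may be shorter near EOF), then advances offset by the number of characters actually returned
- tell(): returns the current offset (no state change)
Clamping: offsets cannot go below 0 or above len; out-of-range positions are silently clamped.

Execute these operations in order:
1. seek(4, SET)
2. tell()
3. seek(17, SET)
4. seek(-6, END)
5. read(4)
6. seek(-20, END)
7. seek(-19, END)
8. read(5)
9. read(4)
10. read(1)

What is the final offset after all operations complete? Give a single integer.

After 1 (seek(4, SET)): offset=4
After 2 (tell()): offset=4
After 3 (seek(17, SET)): offset=17
After 4 (seek(-6, END)): offset=14
After 5 (read(4)): returned '3Z10', offset=18
After 6 (seek(-20, END)): offset=0
After 7 (seek(-19, END)): offset=1
After 8 (read(5)): returned 'SWAXH', offset=6
After 9 (read(4)): returned '6TCU', offset=10
After 10 (read(1)): returned 'V', offset=11

Answer: 11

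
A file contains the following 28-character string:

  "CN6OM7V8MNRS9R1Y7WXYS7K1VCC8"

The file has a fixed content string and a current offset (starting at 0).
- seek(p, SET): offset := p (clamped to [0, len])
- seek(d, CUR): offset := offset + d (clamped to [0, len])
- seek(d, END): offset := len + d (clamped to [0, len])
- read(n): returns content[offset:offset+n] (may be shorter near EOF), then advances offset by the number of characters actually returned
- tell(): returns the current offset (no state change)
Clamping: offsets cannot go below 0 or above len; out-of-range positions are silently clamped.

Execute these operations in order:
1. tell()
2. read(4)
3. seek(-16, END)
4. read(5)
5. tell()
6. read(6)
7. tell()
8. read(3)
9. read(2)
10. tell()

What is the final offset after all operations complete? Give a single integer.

Answer: 28

Derivation:
After 1 (tell()): offset=0
After 2 (read(4)): returned 'CN6O', offset=4
After 3 (seek(-16, END)): offset=12
After 4 (read(5)): returned '9R1Y7', offset=17
After 5 (tell()): offset=17
After 6 (read(6)): returned 'WXYS7K', offset=23
After 7 (tell()): offset=23
After 8 (read(3)): returned '1VC', offset=26
After 9 (read(2)): returned 'C8', offset=28
After 10 (tell()): offset=28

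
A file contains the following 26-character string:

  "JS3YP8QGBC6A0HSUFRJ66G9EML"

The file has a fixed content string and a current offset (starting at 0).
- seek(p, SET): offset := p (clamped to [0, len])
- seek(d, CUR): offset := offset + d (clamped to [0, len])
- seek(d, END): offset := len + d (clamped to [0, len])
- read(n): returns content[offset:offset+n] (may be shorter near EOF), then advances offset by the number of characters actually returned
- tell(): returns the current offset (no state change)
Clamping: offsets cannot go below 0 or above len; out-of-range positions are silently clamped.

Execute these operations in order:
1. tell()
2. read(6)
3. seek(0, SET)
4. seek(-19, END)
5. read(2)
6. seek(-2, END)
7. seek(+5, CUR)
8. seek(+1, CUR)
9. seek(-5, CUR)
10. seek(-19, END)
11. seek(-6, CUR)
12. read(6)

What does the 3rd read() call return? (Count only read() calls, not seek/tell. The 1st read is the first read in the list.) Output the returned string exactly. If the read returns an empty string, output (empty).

After 1 (tell()): offset=0
After 2 (read(6)): returned 'JS3YP8', offset=6
After 3 (seek(0, SET)): offset=0
After 4 (seek(-19, END)): offset=7
After 5 (read(2)): returned 'GB', offset=9
After 6 (seek(-2, END)): offset=24
After 7 (seek(+5, CUR)): offset=26
After 8 (seek(+1, CUR)): offset=26
After 9 (seek(-5, CUR)): offset=21
After 10 (seek(-19, END)): offset=7
After 11 (seek(-6, CUR)): offset=1
After 12 (read(6)): returned 'S3YP8Q', offset=7

Answer: S3YP8Q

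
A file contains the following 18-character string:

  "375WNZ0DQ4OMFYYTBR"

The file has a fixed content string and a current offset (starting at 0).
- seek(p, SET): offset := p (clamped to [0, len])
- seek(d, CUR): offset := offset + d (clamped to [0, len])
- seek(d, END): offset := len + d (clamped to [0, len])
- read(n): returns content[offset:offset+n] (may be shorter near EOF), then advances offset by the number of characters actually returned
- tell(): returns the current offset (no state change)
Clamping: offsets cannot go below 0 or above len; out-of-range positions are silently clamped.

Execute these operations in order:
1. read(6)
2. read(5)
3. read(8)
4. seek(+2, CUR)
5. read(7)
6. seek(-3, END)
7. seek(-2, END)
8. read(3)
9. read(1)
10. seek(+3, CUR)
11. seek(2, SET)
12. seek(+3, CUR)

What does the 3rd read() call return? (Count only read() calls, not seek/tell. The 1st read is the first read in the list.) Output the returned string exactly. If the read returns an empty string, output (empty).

After 1 (read(6)): returned '375WNZ', offset=6
After 2 (read(5)): returned '0DQ4O', offset=11
After 3 (read(8)): returned 'MFYYTBR', offset=18
After 4 (seek(+2, CUR)): offset=18
After 5 (read(7)): returned '', offset=18
After 6 (seek(-3, END)): offset=15
After 7 (seek(-2, END)): offset=16
After 8 (read(3)): returned 'BR', offset=18
After 9 (read(1)): returned '', offset=18
After 10 (seek(+3, CUR)): offset=18
After 11 (seek(2, SET)): offset=2
After 12 (seek(+3, CUR)): offset=5

Answer: MFYYTBR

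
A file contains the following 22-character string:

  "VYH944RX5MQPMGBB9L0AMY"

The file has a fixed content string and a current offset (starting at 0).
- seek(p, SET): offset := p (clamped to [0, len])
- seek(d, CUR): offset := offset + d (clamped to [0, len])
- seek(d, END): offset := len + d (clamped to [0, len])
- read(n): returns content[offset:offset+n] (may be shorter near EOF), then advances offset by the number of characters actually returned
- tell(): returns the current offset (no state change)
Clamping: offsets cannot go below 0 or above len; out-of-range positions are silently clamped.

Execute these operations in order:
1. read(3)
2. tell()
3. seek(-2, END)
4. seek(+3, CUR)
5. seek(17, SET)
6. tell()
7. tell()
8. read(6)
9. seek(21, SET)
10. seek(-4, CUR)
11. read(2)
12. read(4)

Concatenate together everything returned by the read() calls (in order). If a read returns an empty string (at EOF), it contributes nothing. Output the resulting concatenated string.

Answer: VYHL0AMYL0AMY

Derivation:
After 1 (read(3)): returned 'VYH', offset=3
After 2 (tell()): offset=3
After 3 (seek(-2, END)): offset=20
After 4 (seek(+3, CUR)): offset=22
After 5 (seek(17, SET)): offset=17
After 6 (tell()): offset=17
After 7 (tell()): offset=17
After 8 (read(6)): returned 'L0AMY', offset=22
After 9 (seek(21, SET)): offset=21
After 10 (seek(-4, CUR)): offset=17
After 11 (read(2)): returned 'L0', offset=19
After 12 (read(4)): returned 'AMY', offset=22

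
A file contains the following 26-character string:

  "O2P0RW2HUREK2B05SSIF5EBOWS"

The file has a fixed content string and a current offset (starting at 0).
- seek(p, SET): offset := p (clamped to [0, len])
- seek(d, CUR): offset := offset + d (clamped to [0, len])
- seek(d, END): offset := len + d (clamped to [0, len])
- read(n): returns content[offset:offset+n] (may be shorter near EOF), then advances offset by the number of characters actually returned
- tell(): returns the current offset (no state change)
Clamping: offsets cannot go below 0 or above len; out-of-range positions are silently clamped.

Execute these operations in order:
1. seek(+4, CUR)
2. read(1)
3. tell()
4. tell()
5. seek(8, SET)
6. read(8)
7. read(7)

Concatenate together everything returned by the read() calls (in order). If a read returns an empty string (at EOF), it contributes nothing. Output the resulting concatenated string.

Answer: RUREK2B05SSIF5EB

Derivation:
After 1 (seek(+4, CUR)): offset=4
After 2 (read(1)): returned 'R', offset=5
After 3 (tell()): offset=5
After 4 (tell()): offset=5
After 5 (seek(8, SET)): offset=8
After 6 (read(8)): returned 'UREK2B05', offset=16
After 7 (read(7)): returned 'SSIF5EB', offset=23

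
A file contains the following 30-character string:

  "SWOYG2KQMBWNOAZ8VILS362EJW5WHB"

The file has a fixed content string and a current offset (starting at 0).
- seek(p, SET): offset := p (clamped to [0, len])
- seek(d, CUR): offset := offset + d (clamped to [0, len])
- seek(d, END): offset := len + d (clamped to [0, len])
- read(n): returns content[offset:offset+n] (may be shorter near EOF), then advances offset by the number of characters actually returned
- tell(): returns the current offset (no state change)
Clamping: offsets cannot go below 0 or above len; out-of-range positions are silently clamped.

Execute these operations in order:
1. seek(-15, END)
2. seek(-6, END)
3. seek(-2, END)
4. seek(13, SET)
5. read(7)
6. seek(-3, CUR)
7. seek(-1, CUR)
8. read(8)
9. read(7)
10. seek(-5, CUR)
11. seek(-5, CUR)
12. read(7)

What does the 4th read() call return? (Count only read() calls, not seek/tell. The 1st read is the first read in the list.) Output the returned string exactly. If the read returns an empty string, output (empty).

After 1 (seek(-15, END)): offset=15
After 2 (seek(-6, END)): offset=24
After 3 (seek(-2, END)): offset=28
After 4 (seek(13, SET)): offset=13
After 5 (read(7)): returned 'AZ8VILS', offset=20
After 6 (seek(-3, CUR)): offset=17
After 7 (seek(-1, CUR)): offset=16
After 8 (read(8)): returned 'VILS362E', offset=24
After 9 (read(7)): returned 'JW5WHB', offset=30
After 10 (seek(-5, CUR)): offset=25
After 11 (seek(-5, CUR)): offset=20
After 12 (read(7)): returned '362EJW5', offset=27

Answer: 362EJW5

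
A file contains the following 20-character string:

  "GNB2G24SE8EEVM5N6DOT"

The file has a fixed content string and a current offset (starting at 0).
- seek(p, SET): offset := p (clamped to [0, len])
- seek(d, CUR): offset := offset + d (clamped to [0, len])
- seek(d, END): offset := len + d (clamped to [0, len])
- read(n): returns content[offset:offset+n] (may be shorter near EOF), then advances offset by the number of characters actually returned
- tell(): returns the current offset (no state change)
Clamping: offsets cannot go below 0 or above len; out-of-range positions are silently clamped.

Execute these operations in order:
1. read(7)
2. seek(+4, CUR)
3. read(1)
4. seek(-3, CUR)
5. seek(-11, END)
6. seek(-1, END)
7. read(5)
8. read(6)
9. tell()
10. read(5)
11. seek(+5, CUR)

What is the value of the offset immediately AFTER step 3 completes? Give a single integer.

Answer: 12

Derivation:
After 1 (read(7)): returned 'GNB2G24', offset=7
After 2 (seek(+4, CUR)): offset=11
After 3 (read(1)): returned 'E', offset=12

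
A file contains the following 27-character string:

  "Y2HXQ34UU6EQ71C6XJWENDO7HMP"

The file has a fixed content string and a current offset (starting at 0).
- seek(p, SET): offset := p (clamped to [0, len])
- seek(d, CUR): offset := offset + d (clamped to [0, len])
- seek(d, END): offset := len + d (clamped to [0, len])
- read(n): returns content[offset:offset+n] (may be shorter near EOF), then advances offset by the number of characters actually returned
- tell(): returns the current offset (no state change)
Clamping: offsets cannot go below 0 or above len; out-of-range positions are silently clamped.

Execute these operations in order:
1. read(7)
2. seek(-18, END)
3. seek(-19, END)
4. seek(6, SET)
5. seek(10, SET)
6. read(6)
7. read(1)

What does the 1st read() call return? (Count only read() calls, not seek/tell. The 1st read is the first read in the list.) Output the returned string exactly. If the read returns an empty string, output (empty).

Answer: Y2HXQ34

Derivation:
After 1 (read(7)): returned 'Y2HXQ34', offset=7
After 2 (seek(-18, END)): offset=9
After 3 (seek(-19, END)): offset=8
After 4 (seek(6, SET)): offset=6
After 5 (seek(10, SET)): offset=10
After 6 (read(6)): returned 'EQ71C6', offset=16
After 7 (read(1)): returned 'X', offset=17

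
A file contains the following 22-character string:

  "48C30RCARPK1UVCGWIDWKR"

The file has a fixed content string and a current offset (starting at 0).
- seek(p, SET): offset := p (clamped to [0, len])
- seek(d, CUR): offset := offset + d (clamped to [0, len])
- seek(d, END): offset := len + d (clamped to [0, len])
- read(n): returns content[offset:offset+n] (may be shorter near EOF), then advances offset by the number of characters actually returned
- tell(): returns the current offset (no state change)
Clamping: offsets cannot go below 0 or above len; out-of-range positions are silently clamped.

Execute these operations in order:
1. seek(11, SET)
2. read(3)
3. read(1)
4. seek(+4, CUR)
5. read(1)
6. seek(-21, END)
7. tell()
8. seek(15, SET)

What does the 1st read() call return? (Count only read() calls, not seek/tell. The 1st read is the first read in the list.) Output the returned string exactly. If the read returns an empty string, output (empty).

Answer: 1UV

Derivation:
After 1 (seek(11, SET)): offset=11
After 2 (read(3)): returned '1UV', offset=14
After 3 (read(1)): returned 'C', offset=15
After 4 (seek(+4, CUR)): offset=19
After 5 (read(1)): returned 'W', offset=20
After 6 (seek(-21, END)): offset=1
After 7 (tell()): offset=1
After 8 (seek(15, SET)): offset=15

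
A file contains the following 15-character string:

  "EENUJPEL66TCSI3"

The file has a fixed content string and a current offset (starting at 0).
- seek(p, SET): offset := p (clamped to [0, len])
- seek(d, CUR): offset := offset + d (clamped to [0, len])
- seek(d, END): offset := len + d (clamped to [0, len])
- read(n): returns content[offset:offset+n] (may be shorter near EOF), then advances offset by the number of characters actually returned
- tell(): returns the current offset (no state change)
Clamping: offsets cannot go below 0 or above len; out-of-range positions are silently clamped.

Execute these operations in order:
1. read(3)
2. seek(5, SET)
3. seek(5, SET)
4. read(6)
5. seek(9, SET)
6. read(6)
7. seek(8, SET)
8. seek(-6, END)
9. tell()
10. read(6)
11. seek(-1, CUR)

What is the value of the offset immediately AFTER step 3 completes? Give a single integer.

After 1 (read(3)): returned 'EEN', offset=3
After 2 (seek(5, SET)): offset=5
After 3 (seek(5, SET)): offset=5

Answer: 5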